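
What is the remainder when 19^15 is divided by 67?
Using repeated squaring. 15 = 8 + 4 + 2 + 1 (binary 1111). Repeated squaring mod 67: 19^1 ≡ 19; 19^2 ≡ 19² = 361 ≡ 26; 19^4 ≡ 26² = 676 ≡ 6; 19^8 ≡ 6² = 36 ≡ 36. Multiply: 19^15 = 19^8 × 19^4 × 19^2 × 19^1 ≡ 36 × 6 × 26 × 19 (mod 67): 36 × 6 = 216 ≡ 15; 15 × 26 = 390 ≡ 55; 55 × 19 = 1045 ≡ 40. So 19^15 ≡ 40 (mod 67).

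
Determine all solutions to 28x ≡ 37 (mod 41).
35

Since gcd(28, 41) = 1 divides 37, a solution exists.
Multiply both sides by the inverse of 28 mod 41:
  28^(-1) mod 41 = 22
  x ≡ 22 × 37 ≡ 814 ≡ 35 (mod 41)
Verification: 28 × 35 = 980 = 23 × 41 + 37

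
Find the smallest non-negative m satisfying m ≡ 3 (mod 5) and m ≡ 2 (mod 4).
M = 5 × 4 = 20. M₁ = 4, y₁ ≡ 4 (mod 5). M₂ = 5, y₂ ≡ 1 (mod 4). m = 3×4×4 + 2×5×1 ≡ 18 (mod 20)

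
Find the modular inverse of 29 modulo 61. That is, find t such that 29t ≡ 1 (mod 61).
40

Using Extended Euclidean Algorithm:
gcd(29, 61) = 1
Bezout coefficients: 29 × -21 + 61 × 10 = 1
So 29 × -21 ≡ 1 (mod 61)
The inverse is -21 mod 61 = 40
Verification: 29 × 40 = 1160 = 19 × 61 + 1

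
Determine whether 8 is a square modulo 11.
By Euler's criterion: 8^{5} ≡ 10 (mod 11). Since this equals -1 (≡ 10), 8 is not a QR.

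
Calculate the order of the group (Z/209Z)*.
180

Prime factorization: 209 = 11 × 19
Using the formula φ(n) = n × Π(1 - 1/p) for each prime factor p:
φ(209) = 209 × (1 - 1/11) × (1 - 1/19)
φ(209) = 180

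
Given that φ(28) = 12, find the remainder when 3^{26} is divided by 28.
By Euler: 3^{12} ≡ 1 (mod 28) since gcd(3, 28) = 1. 26 = 2×12 + 2. So 3^{26} ≡ 3^{2} ≡ 9 (mod 28)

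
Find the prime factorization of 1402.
2 × 701

Divide by primes starting from smallest:
1402 ÷ 2 = 701
701 ÷ 701 = 1

1402 = 2 × 701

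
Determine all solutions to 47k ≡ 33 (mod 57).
48

Since gcd(47, 57) = 1 divides 33, a solution exists.
Multiply both sides by the inverse of 47 mod 57:
  47^(-1) mod 57 = 17
  x ≡ 17 × 33 ≡ 561 ≡ 48 (mod 57)
Verification: 47 × 48 = 2256 = 39 × 57 + 33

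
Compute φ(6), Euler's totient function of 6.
2

Prime factorization: 6 = 2 × 3
Using the formula φ(n) = n × Π(1 - 1/p) for each prime factor p:
φ(6) = 6 × (1 - 1/2) × (1 - 1/3)
φ(6) = 2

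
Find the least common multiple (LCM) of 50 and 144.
3600

First find GCD(50, 144) using the Euclidean algorithm:
50 = 0 × 144 + 50
144 = 2 × 50 + 44
50 = 1 × 44 + 6
44 = 7 × 6 + 2
6 = 3 × 2 + 0
GCD(50, 144) = 2

LCM formula: LCM(a, b) = (a × b) / GCD(a, b)
LCM(50, 144) = (50 × 144) / 2
LCM(50, 144) = 7200 / 2
LCM(50, 144) = 3600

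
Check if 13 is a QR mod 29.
By Euler's criterion: 13^{14} ≡ 1 (mod 29). Since this equals 1, 13 is a QR.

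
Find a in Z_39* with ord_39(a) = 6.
4 has order 6 mod 39 since 4^{6} ≡ 1 (mod 39) and no smaller power works.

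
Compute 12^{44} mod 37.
34

Using successive squaring:
Binary expansion of 44: 101100
Powers of 12 mod 37 (each is the square of the previous):
  12^1 ≡ 12 (mod 37)
  12^2 ≡ 12² = 144 ≡ 33 (mod 37)
  12^4 ≡ 33² = 1089 ≡ 16 (mod 37)
  12^8 ≡ 16² = 256 ≡ 34 (mod 37)
  12^16 ≡ 34² = 1156 ≡ 9 (mod 37)
  12^32 ≡ 9² = 81 ≡ 7 (mod 37)
44 = 32 + 8 + 4, so 12^44 = 12^32 × 12^8 × 12^4 ≡ 7 × 34 × 16 (mod 37)
Multiplying step by step:
  7 × 34 = 238 ≡ 16 (mod 37)
  16 × 16 = 256 ≡ 34 (mod 37)
Result: 12^44 ≡ 34 (mod 37)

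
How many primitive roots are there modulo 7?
Number of primitive roots mod 7 = φ(6) = 2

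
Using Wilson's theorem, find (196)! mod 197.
By Wilson's theorem, (196)! ≡ -1 ≡ 196 (mod 197)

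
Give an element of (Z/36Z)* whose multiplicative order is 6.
7 has order 6 mod 36 since 7^{6} ≡ 1 (mod 36) and no smaller power works.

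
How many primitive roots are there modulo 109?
36

The number of primitive roots modulo p is φ(p-1) = φ(108)
φ(108) = 36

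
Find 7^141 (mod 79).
Using Fermat: 7^{78} ≡ 1 (mod 79). 141 ≡ 63 (mod 78). So 7^{141} ≡ 7^{63} ≡ 15 (mod 79)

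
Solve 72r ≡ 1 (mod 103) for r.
72^(-1) ≡ 93 (mod 103). Verification: 72 × 93 = 6696 ≡ 1 (mod 103)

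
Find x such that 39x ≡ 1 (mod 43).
39^(-1) ≡ 32 (mod 43). Verification: 39 × 32 = 1248 ≡ 1 (mod 43)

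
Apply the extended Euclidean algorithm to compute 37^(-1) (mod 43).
Extended GCD: 37(7) + 43(-6) = 1. So 37^(-1) ≡ 7 ≡ 7 (mod 43). Verify: 37 × 7 = 259 ≡ 1 (mod 43)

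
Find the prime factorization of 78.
2 × 3 × 13

Divide by primes starting from smallest:
78 ÷ 2 = 39
39 ÷ 3 = 13
13 ÷ 13 = 1

78 = 2 × 3 × 13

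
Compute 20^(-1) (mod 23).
20^(-1) ≡ 15 (mod 23). Verification: 20 × 15 = 300 ≡ 1 (mod 23)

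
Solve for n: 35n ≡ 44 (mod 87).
46

Since gcd(35, 87) = 1 divides 44, a solution exists.
Multiply both sides by the inverse of 35 mod 87:
  35^(-1) mod 87 = 5
  x ≡ 5 × 44 ≡ 220 ≡ 46 (mod 87)
Verification: 35 × 46 = 1610 = 18 × 87 + 44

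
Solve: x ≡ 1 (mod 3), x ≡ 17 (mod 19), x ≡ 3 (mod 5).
M = 3 × 19 × 5 = 285. M₁ = 95, y₁ ≡ 2 (mod 3). M₂ = 15, y₂ ≡ 14 (mod 19). M₃ = 57, y₃ ≡ 3 (mod 5). x = 1×95×2 + 17×15×14 + 3×57×3 ≡ 283 (mod 285)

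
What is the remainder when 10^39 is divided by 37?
Using Fermat: 10^{36} ≡ 1 (mod 37). 39 ≡ 3 (mod 36). So 10^{39} ≡ 10^{3} ≡ 1 (mod 37)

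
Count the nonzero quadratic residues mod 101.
For prime 101, there are (p-1)/2 = (101-1)/2 = 50 quadratic residues (excluding 0).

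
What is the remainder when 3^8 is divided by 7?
8 = 8 (binary 1000). Repeated squaring mod 7: 3^1 ≡ 3; 3^2 ≡ 3² = 9 ≡ 2; 3^4 ≡ 2² = 4 ≡ 4; 3^8 ≡ 4² = 16 ≡ 2. So 3^8 ≡ 2 (mod 7).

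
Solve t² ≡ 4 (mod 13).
The square roots of 4 mod 13 are 11 and 2. Verify: 11² = 121 ≡ 4 (mod 13)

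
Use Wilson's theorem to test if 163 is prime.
(162)! mod 163 = 162. Since 162 ≡ -1 (mod 163), 163 is prime.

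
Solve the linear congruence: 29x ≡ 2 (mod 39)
31

Since gcd(29, 39) = 1 divides 2, a solution exists.
Multiply both sides by the inverse of 29 mod 39:
  29^(-1) mod 39 = 35
  x ≡ 35 × 2 ≡ 70 ≡ 31 (mod 39)
Verification: 29 × 31 = 899 = 23 × 39 + 2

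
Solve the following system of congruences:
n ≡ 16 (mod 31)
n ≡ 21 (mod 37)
946

Using the Chinese Remainder Theorem:
M = product of moduli = 1147
For equation 1: M_1 = 37, 37 ≡ 6 (mod 31), inverse of 37 mod 31 is 26 (check: 6 × 26 = 156 ≡ 1 (mod 31))
For equation 2: M_2 = 31, 31 ≡ 31 (mod 37), inverse of 31 mod 37 is 6 (check: 31 × 6 = 186 ≡ 1 (mod 37))
Combine: n ≡ Σ r_i×M_i×(M_i⁻¹ mod m_i) = 16×37×26 + 21×31×6 = 15392 + 3906 = 19298
19298 mod 1147 = 946
n ≡ 946 (mod 1147)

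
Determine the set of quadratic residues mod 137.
QRs mod 137: {1, 2, 4, 7, 8, 9, 11, 14, 15, 16, 17, 18, 19, 22, 25, 28, 30, 32, 34, 36, 37, 38, 39, 44, 49, 50, 56, 59, 60, 61, 63, 64, 65, 68, 69, 72, 73, 74, 76, 77, 78, 81, 87, 88, 93, 98, 99, 100, 101, 103, 105, 107, 109, 112, 115, 118, 119, 120, 121, 122, 123, 126, 128, 129, 130, 133, 135, 136}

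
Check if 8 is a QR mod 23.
By Euler's criterion: 8^{11} ≡ 1 (mod 23). Since this equals 1, 8 is a QR.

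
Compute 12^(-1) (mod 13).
12^(-1) ≡ 12 (mod 13). Verification: 12 × 12 = 144 ≡ 1 (mod 13)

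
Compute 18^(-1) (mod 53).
18^(-1) ≡ 3 (mod 53). Verification: 18 × 3 = 54 ≡ 1 (mod 53)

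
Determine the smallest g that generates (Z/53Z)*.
2

A primitive root g modulo p has order p-1 = 52
Prime divisors of 52: [2, 13]
g is a primitive root iff g^(52/q) ≢ 1 (mod 53) for each prime divisor q
Testing small values:
  g = 2: 2^26 ≡ 52, 2^4 ≡ 16 (mod 53) → none is 1, primitive root!
The smallest primitive root is 2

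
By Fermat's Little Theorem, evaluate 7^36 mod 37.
By Fermat's Little Theorem, 7^{36} ≡ 1 (mod 37) since 37 is prime and gcd(7, 37) = 1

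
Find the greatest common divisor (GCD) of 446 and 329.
1

Using the Euclidean algorithm:
446 = 1 × 329 + 117
329 = 2 × 117 + 95
117 = 1 × 95 + 22
95 = 4 × 22 + 7
22 = 3 × 7 + 1
7 = 7 × 1 + 0

GCD(446, 329) = 1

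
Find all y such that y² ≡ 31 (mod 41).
The square roots of 31 mod 41 are 20 and 21. Verify: 20² = 400 ≡ 31 (mod 41)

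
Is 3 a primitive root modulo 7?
p - 1 = 6 has prime divisors 2, 3. Check 3^(6/q) mod 7 for each: 3^(6/2) = 3^3 ≡ 6, 3^(6/3) = 3^2 ≡ 2 (mod 7). None of these is 1, so 3 has order 6 = φ(7), so it is a primitive root mod 7.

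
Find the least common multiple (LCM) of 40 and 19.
760

First find GCD(40, 19) using the Euclidean algorithm:
40 = 2 × 19 + 2
19 = 9 × 2 + 1
2 = 2 × 1 + 0
GCD(40, 19) = 1

LCM formula: LCM(a, b) = (a × b) / GCD(a, b)
LCM(40, 19) = (40 × 19) / 1
LCM(40, 19) = 760 / 1
LCM(40, 19) = 760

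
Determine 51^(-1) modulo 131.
51^(-1) ≡ 18 (mod 131). Verification: 51 × 18 = 918 ≡ 1 (mod 131)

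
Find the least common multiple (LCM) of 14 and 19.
266

First find GCD(14, 19) using the Euclidean algorithm:
14 = 0 × 19 + 14
19 = 1 × 14 + 5
14 = 2 × 5 + 4
5 = 1 × 4 + 1
4 = 4 × 1 + 0
GCD(14, 19) = 1

LCM formula: LCM(a, b) = (a × b) / GCD(a, b)
LCM(14, 19) = (14 × 19) / 1
LCM(14, 19) = 266 / 1
LCM(14, 19) = 266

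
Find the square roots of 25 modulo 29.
The square roots of 25 mod 29 are 24 and 5. Verify: 24² = 576 ≡ 25 (mod 29)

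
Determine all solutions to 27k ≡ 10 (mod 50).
30

Since gcd(27, 50) = 1 divides 10, a solution exists.
Multiply both sides by the inverse of 27 mod 50:
  27^(-1) mod 50 = 13
  x ≡ 13 × 10 ≡ 130 ≡ 30 (mod 50)
Verification: 27 × 30 = 810 = 16 × 50 + 10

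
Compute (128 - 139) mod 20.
9

(128 - 139) = -11
-11 mod 20 = 9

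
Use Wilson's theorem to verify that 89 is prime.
(88)! mod 89 = 88. Since this equals -1 (mod 89), Wilson confirms 89 is prime.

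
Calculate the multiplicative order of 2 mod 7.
Powers of 2 mod 7: 2^1≡2, 2^2≡4, 2^3≡1. Order = 3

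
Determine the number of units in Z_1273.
1188

Prime factorization: 1273 = 19 × 67
Using the formula φ(n) = n × Π(1 - 1/p) for each prime factor p:
φ(1273) = 1273 × (1 - 1/19) × (1 - 1/67)
φ(1273) = 1188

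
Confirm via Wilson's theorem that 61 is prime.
(60)! mod 61 = 60. Since this equals -1 (mod 61), Wilson confirms 61 is prime.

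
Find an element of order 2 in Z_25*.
24 has order 2 mod 25 since 24^{2} ≡ 1 (mod 25) and no smaller power works.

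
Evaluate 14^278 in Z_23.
Using Fermat: 14^{22} ≡ 1 (mod 23). 278 ≡ 14 (mod 22). So 14^{278} ≡ 14^{14} ≡ 16 (mod 23)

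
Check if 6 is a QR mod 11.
By Euler's criterion: 6^{5} ≡ 10 (mod 11). Since this equals -1 (≡ 10), 6 is not a QR.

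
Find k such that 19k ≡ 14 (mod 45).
41

Since gcd(19, 45) = 1 divides 14, a solution exists.
Multiply both sides by the inverse of 19 mod 45:
  19^(-1) mod 45 = 19
  x ≡ 19 × 14 ≡ 266 ≡ 41 (mod 45)
Verification: 19 × 41 = 779 = 17 × 45 + 14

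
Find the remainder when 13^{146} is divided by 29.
By Fermat: 13^{28} ≡ 1 (mod 29). 146 = 5×28 + 6. So 13^{146} ≡ 13^{6} ≡ 20 (mod 29)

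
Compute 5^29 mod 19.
Using Fermat: 5^{18} ≡ 1 (mod 19). 29 ≡ 11 (mod 18). So 5^{29} ≡ 5^{11} ≡ 6 (mod 19)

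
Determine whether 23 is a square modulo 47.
By Euler's criterion: 23^{23} ≡ 46 (mod 47). Since this equals -1 (≡ 46), 23 is not a QR.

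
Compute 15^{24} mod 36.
9

Using successive squaring:
Binary expansion of 24: 11000
Powers of 15 mod 36 (each is the square of the previous):
  15^1 ≡ 15 (mod 36)
  15^2 ≡ 15² = 225 ≡ 9 (mod 36)
  15^4 ≡ 9² = 81 ≡ 9 (mod 36)
  15^8 ≡ 9² = 81 ≡ 9 (mod 36)
  15^16 ≡ 9² = 81 ≡ 9 (mod 36)
24 = 16 + 8, so 15^24 = 15^16 × 15^8 ≡ 9 × 9 (mod 36)
Multiplying step by step:
  9 × 9 = 81 ≡ 9 (mod 36)
Result: 15^24 ≡ 9 (mod 36)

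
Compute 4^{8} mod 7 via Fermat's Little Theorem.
2

By Fermat's Little Theorem, a^(p-1) ≡ 1 (mod p) for prime p and gcd(a, p) = 1
Here p = 7, so 4^6 ≡ 1 (mod 7)
We can reduce the exponent: 8 mod 6 = 2
So 4^8 ≡ 4^2 (mod 7)
Computing: 4^2 mod 7 = 2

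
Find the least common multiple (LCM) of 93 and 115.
10695

First find GCD(93, 115) using the Euclidean algorithm:
93 = 0 × 115 + 93
115 = 1 × 93 + 22
93 = 4 × 22 + 5
22 = 4 × 5 + 2
5 = 2 × 2 + 1
2 = 2 × 1 + 0
GCD(93, 115) = 1

LCM formula: LCM(a, b) = (a × b) / GCD(a, b)
LCM(93, 115) = (93 × 115) / 1
LCM(93, 115) = 10695 / 1
LCM(93, 115) = 10695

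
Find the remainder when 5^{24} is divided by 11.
By Fermat: 5^{10} ≡ 1 (mod 11). 24 = 2×10 + 4. So 5^{24} ≡ 5^{4} ≡ 9 (mod 11)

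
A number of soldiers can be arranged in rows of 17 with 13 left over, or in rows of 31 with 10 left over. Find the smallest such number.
M = 17 × 31 = 527. M₁ = 31, y₁ ≡ 11 (mod 17). M₂ = 17, y₂ ≡ 11 (mod 31). m = 13×31×11 + 10×17×11 ≡ 506 (mod 527). The smallest positive such number is 506.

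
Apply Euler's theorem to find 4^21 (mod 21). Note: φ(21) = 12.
By Euler: 4^{12} ≡ 1 (mod 21) since gcd(4, 21) = 1. 21 = 1×12 + 9. So 4^{21} ≡ 4^{9} ≡ 1 (mod 21)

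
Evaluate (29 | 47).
(29/47) = 29^{23} mod 47 = -1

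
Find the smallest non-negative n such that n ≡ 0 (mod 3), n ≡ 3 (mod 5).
3

Using the Chinese Remainder Theorem:
M = product of moduli = 15
For equation 1: M_1 = 5, 5 ≡ 2 (mod 3), inverse of 5 mod 3 is 2 (check: 2 × 2 = 4 ≡ 1 (mod 3))
For equation 2: M_2 = 3, 3 ≡ 3 (mod 5), inverse of 3 mod 5 is 2 (check: 3 × 2 = 6 ≡ 1 (mod 5))
Combine: n ≡ Σ r_i×M_i×(M_i⁻¹ mod m_i) = 0×5×2 + 3×3×2 = 0 + 18 = 18
18 mod 15 = 3
n ≡ 3 (mod 15)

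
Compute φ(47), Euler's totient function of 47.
46

Prime factorization: 47 = 47
Using the formula φ(n) = n × Π(1 - 1/p) for each prime factor p:
φ(47) = 47 × (1 - 1/47)
φ(47) = 46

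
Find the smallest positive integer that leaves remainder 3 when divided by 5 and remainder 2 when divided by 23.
M = 5 × 23 = 115. M₁ = 23, y₁ ≡ 2 (mod 5). M₂ = 5, y₂ ≡ 14 (mod 23). n = 3×23×2 + 2×5×14 ≡ 48 (mod 115). The smallest positive such number is 48.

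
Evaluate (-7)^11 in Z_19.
Using repeated squaring. (-7) ≡ 12 (mod 19). 11 = 8 + 2 + 1 (binary 1011). Repeated squaring mod 19: 12^1 ≡ 12; 12^2 ≡ 12² = 144 ≡ 11; 12^4 ≡ 11² = 121 ≡ 7; 12^8 ≡ 7² = 49 ≡ 11. Multiply: (-7)^11 ≡ 12^8 × 12^2 × 12^1 ≡ 11 × 11 × 12 (mod 19): 11 × 11 = 121 ≡ 7; 7 × 12 = 84 ≡ 8. So (-7)^11 ≡ 8 (mod 19).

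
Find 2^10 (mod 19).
10 = 8 + 2 (binary 1010). Repeated squaring mod 19: 2^1 ≡ 2; 2^2 ≡ 2² = 4 ≡ 4; 2^4 ≡ 4² = 16 ≡ 16; 2^8 ≡ 16² = 256 ≡ 9. Multiply: 2^10 = 2^8 × 2^2 ≡ 9 × 4 (mod 19): 9 × 4 = 36 ≡ 17. So 2^10 ≡ 17 (mod 19).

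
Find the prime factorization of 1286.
2 × 643

Divide by primes starting from smallest:
1286 ÷ 2 = 643
643 ÷ 643 = 1

1286 = 2 × 643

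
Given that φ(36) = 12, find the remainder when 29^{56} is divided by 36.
By Euler: 29^{12} ≡ 1 (mod 36) since gcd(29, 36) = 1. 56 = 4×12 + 8. So 29^{56} ≡ 29^{8} ≡ 13 (mod 36)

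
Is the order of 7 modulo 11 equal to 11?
No, the actual order is 10, not 11.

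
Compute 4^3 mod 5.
3 = 2 + 1 (binary 11). Repeated squaring mod 5: 4^1 ≡ 4; 4^2 ≡ 4² = 16 ≡ 1. Multiply: 4^3 = 4^2 × 4^1 ≡ 1 × 4 (mod 5): 1 × 4 = 4 ≡ 4. So 4^3 ≡ 4 (mod 5).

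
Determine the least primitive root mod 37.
p - 1 = 36 has prime divisors 2, 3. h is a primitive root mod 37 iff h^(36/q) ≢ 1 (mod 37) for each such q.
h = 2: 2^18 ≡ 36, 2^12 ≡ 26 (mod 37); none is 1, so 2 has order 36 and is a primitive root.
The smallest primitive root mod 37 is g = 2.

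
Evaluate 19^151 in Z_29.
Using Fermat: 19^{28} ≡ 1 (mod 29). 151 ≡ 11 (mod 28). So 19^{151} ≡ 19^{11} ≡ 27 (mod 29)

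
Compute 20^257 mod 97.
Using Fermat: 20^{96} ≡ 1 (mod 97). 257 ≡ 65 (mod 96). So 20^{257} ≡ 20^{65} ≡ 20 (mod 97)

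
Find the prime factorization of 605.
5 × 11^2

Divide by primes starting from smallest:
605 ÷ 5 = 121
121 ÷ 11 = 11
11 ÷ 11 = 1

605 = 5 × 11^2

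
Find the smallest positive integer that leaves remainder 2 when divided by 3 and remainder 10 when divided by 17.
M = 3 × 17 = 51. M₁ = 17, y₁ ≡ 2 (mod 3). M₂ = 3, y₂ ≡ 6 (mod 17). m = 2×17×2 + 10×3×6 ≡ 44 (mod 51). The smallest positive such number is 44.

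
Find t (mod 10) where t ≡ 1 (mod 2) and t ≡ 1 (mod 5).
M = 2 × 5 = 10. M₁ = 5, y₁ ≡ 1 (mod 2). M₂ = 2, y₂ ≡ 3 (mod 5). t = 1×5×1 + 1×2×3 ≡ 1 (mod 10)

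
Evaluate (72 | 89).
(72/89) = 72^{44} mod 89 = 1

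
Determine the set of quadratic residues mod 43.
QRs mod 43: {1, 4, 6, 9, 10, 11, 13, 14, 15, 16, 17, 21, 23, 24, 25, 31, 35, 36, 38, 40, 41}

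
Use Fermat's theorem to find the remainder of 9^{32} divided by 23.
18

By Fermat's Little Theorem, a^(p-1) ≡ 1 (mod p) for prime p and gcd(a, p) = 1
Here p = 23, so 9^22 ≡ 1 (mod 23)
We can reduce the exponent: 32 mod 22 = 10
So 9^32 ≡ 9^10 (mod 23)
Computing: 9^10 mod 23 = 18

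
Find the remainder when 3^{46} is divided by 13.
By Fermat: 3^{12} ≡ 1 (mod 13). 46 = 3×12 + 10. So 3^{46} ≡ 3^{10} ≡ 3 (mod 13)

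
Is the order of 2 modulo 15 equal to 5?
No, the actual order is 4, not 5.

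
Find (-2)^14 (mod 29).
Using repeated squaring. (-2) ≡ 27 (mod 29). 14 = 8 + 4 + 2 (binary 1110). Repeated squaring mod 29: 27^1 ≡ 27; 27^2 ≡ 27² = 729 ≡ 4; 27^4 ≡ 4² = 16 ≡ 16; 27^8 ≡ 16² = 256 ≡ 24. Multiply: (-2)^14 ≡ 27^8 × 27^4 × 27^2 ≡ 24 × 16 × 4 (mod 29): 24 × 16 = 384 ≡ 7; 7 × 4 = 28 ≡ 28. So (-2)^14 ≡ 28 (mod 29).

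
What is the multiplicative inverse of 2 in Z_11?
6

Using Extended Euclidean Algorithm:
gcd(2, 11) = 1
Bezout coefficients: 2 × -5 + 11 × 1 = 1
So 2 × -5 ≡ 1 (mod 11)
The inverse is -5 mod 11 = 6
Verification: 2 × 6 = 12 = 1 × 11 + 1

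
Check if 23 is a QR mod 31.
By Euler's criterion: 23^{15} ≡ 30 (mod 31). Since this equals -1 (≡ 30), 23 is not a QR.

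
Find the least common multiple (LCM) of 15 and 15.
15

First find GCD(15, 15) using the Euclidean algorithm:
15 = 1 × 15 + 0
GCD(15, 15) = 15

LCM formula: LCM(a, b) = (a × b) / GCD(a, b)
LCM(15, 15) = (15 × 15) / 15
LCM(15, 15) = 225 / 15
LCM(15, 15) = 15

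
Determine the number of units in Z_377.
336

Prime factorization: 377 = 13 × 29
Using the formula φ(n) = n × Π(1 - 1/p) for each prime factor p:
φ(377) = 377 × (1 - 1/13) × (1 - 1/29)
φ(377) = 336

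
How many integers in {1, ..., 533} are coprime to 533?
480

Prime factorization: 533 = 13 × 41
Using the formula φ(n) = n × Π(1 - 1/p) for each prime factor p:
φ(533) = 533 × (1 - 1/13) × (1 - 1/41)
φ(533) = 480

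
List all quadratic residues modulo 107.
QRs mod 107: {1, 3, 4, 9, 10, 11, 12, 13, 14, 16, 19, 23, 25, 27, 29, 30, 33, 34, 35, 36, 37, 39, 40, 41, 42, 44, 47, 48, 49, 52, 53, 56, 57, 61, 62, 64, 69, 75, 76, 79, 81, 83, 85, 86, 87, 89, 90, 92, 99, 100, 101, 102, 105}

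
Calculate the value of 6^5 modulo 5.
6 ≡ 1 (mod 5). 5 = 4 + 1 (binary 101). Repeated squaring mod 5: 1^1 ≡ 1; 1^2 ≡ 1² = 1 ≡ 1; 1^4 ≡ 1² = 1 ≡ 1. Multiply: 6^5 ≡ 1^4 × 1^1 ≡ 1 × 1 (mod 5): 1 × 1 = 1 ≡ 1. So 6^5 ≡ 1 (mod 5).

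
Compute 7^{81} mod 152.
39

Using successive squaring:
Binary expansion of 81: 1010001
Powers of 7 mod 152 (each is the square of the previous):
  7^1 ≡ 7 (mod 152)
  7^2 ≡ 7² = 49 ≡ 49 (mod 152)
  7^4 ≡ 49² = 2401 ≡ 121 (mod 152)
  7^8 ≡ 121² = 14641 ≡ 49 (mod 152)
  7^16 ≡ 49² = 2401 ≡ 121 (mod 152)
  7^32 ≡ 121² = 14641 ≡ 49 (mod 152)
  7^64 ≡ 49² = 2401 ≡ 121 (mod 152)
81 = 64 + 16 + 1, so 7^81 = 7^64 × 7^16 × 7^1 ≡ 121 × 121 × 7 (mod 152)
Multiplying step by step:
  121 × 121 = 14641 ≡ 49 (mod 152)
  49 × 7 = 343 ≡ 39 (mod 152)
Result: 7^81 ≡ 39 (mod 152)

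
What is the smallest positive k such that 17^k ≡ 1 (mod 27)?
Powers of 17 mod 27: 17^1≡17, 17^2≡19, 17^3≡26, 17^4≡10, 17^5≡8, 17^6≡1. Order = 6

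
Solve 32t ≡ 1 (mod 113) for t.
53

Using Extended Euclidean Algorithm:
gcd(32, 113) = 1
Bezout coefficients: 32 × 53 + 113 × -15 = 1
So 32 × 53 ≡ 1 (mod 113)
The inverse is 53 mod 113 = 53
Verification: 32 × 53 = 1696 = 15 × 113 + 1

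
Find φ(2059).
1960

Prime factorization: 2059 = 29 × 71
Using the formula φ(n) = n × Π(1 - 1/p) for each prime factor p:
φ(2059) = 2059 × (1 - 1/29) × (1 - 1/71)
φ(2059) = 1960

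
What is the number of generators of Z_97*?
Number of primitive roots mod 97 = φ(96) = 32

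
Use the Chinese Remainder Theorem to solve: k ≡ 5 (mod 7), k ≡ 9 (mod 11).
M = 7 × 11 = 77. M₁ = 11, y₁ ≡ 2 (mod 7). M₂ = 7, y₂ ≡ 8 (mod 11). k = 5×11×2 + 9×7×8 ≡ 75 (mod 77)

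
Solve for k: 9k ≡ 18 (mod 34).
2

Since gcd(9, 34) = 1 divides 18, a solution exists.
Multiply both sides by the inverse of 9 mod 34:
  9^(-1) mod 34 = 19
  x ≡ 19 × 18 ≡ 342 ≡ 2 (mod 34)
Verification: 9 × 2 = 18 = 0 × 34 + 18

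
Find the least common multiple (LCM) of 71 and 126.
8946

First find GCD(71, 126) using the Euclidean algorithm:
71 = 0 × 126 + 71
126 = 1 × 71 + 55
71 = 1 × 55 + 16
55 = 3 × 16 + 7
16 = 2 × 7 + 2
7 = 3 × 2 + 1
2 = 2 × 1 + 0
GCD(71, 126) = 1

LCM formula: LCM(a, b) = (a × b) / GCD(a, b)
LCM(71, 126) = (71 × 126) / 1
LCM(71, 126) = 8946 / 1
LCM(71, 126) = 8946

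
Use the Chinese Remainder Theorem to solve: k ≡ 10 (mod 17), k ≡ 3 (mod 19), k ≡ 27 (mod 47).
11213

Using the Chinese Remainder Theorem:
M = product of moduli = 15181
For equation 1: M_1 = 893, 893 ≡ 9 (mod 17), inverse of 893 mod 17 is 2 (check: 9 × 2 = 18 ≡ 1 (mod 17))
For equation 2: M_2 = 799, 799 ≡ 1 (mod 19), inverse of 799 mod 19 is 1 (check: 1 × 1 = 1 ≡ 1 (mod 19))
For equation 3: M_3 = 323, 323 ≡ 41 (mod 47), inverse of 323 mod 47 is 39 (check: 41 × 39 = 1599 ≡ 1 (mod 47))
Combine: k ≡ Σ r_i×M_i×(M_i⁻¹ mod m_i) = 10×893×2 + 3×799×1 + 27×323×39 = 17860 + 2397 + 340119 = 360376
360376 mod 15181 = 11213
k ≡ 11213 (mod 15181)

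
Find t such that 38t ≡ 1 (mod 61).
38^(-1) ≡ 53 (mod 61). Verification: 38 × 53 = 2014 ≡ 1 (mod 61)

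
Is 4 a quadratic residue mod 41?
By Euler's criterion: 4^{20} ≡ 1 (mod 41). Since this equals 1, 4 is a QR.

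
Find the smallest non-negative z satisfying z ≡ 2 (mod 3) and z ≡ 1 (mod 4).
M = 3 × 4 = 12. M₁ = 4, y₁ ≡ 1 (mod 3). M₂ = 3, y₂ ≡ 3 (mod 4). z = 2×4×1 + 1×3×3 ≡ 5 (mod 12)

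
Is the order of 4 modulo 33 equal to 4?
No, the actual order is 5, not 4.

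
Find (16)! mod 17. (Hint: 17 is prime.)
By Wilson's theorem, (16)! ≡ -1 ≡ 16 (mod 17)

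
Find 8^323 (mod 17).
Using Fermat: 8^{16} ≡ 1 (mod 17). 323 ≡ 3 (mod 16). So 8^{323} ≡ 8^{3} ≡ 2 (mod 17)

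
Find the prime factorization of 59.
59

Divide by primes starting from smallest:
59 ÷ 59 = 1

59 = 59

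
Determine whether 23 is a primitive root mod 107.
p - 1 = 106 has prime divisors 2, 53. Check 23^(106/q) mod 107 for each: 23^(106/2) = 23^53 ≡ 1, 23^(106/53) = 23^2 ≡ 101 (mod 107). Since 23^53 ≡ 1 (mod 107), the order of 23 divides 53 (in fact the order is 53) ≠ 106, so it is not a primitive root.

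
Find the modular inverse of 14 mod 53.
14^(-1) ≡ 19 (mod 53). Verification: 14 × 19 = 266 ≡ 1 (mod 53)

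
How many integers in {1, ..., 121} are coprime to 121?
110

Prime factorization: 121 = 11^2
Using the formula φ(n) = n × Π(1 - 1/p) for each prime factor p:
φ(121) = 121 × (1 - 1/11)
φ(121) = 110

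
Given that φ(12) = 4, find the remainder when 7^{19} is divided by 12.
By Euler: 7^{4} ≡ 1 (mod 12) since gcd(7, 12) = 1. 19 = 4×4 + 3. So 7^{19} ≡ 7^{3} ≡ 7 (mod 12)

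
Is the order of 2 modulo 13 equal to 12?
Yes, ord_13(2) = 12.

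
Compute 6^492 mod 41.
Using Fermat: 6^{40} ≡ 1 (mod 41). 492 ≡ 12 (mod 40). So 6^{492} ≡ 6^{12} ≡ 4 (mod 41)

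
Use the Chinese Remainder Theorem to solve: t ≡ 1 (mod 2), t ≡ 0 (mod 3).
M = 2 × 3 = 6. M₁ = 3, y₁ ≡ 1 (mod 2). M₂ = 2, y₂ ≡ 2 (mod 3). t = 1×3×1 + 0×2×2 ≡ 3 (mod 6)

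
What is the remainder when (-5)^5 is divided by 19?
(-5) ≡ 14 (mod 19). 5 = 4 + 1 (binary 101). Repeated squaring mod 19: 14^1 ≡ 14; 14^2 ≡ 14² = 196 ≡ 6; 14^4 ≡ 6² = 36 ≡ 17. Multiply: (-5)^5 ≡ 14^4 × 14^1 ≡ 17 × 14 (mod 19): 17 × 14 = 238 ≡ 10. So (-5)^5 ≡ 10 (mod 19).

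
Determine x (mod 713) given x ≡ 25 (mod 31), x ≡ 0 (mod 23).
552

Using the Chinese Remainder Theorem:
M = product of moduli = 713
For equation 1: M_1 = 23, 23 ≡ 23 (mod 31), inverse of 23 mod 31 is 27 (check: 23 × 27 = 621 ≡ 1 (mod 31))
For equation 2: M_2 = 31, 31 ≡ 8 (mod 23), inverse of 31 mod 23 is 3 (check: 8 × 3 = 24 ≡ 1 (mod 23))
Combine: x ≡ Σ r_i×M_i×(M_i⁻¹ mod m_i) = 25×23×27 + 0×31×3 = 15525 + 0 = 15525
15525 mod 713 = 552
x ≡ 552 (mod 713)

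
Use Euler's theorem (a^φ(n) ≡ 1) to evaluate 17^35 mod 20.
By Euler: 17^{8} ≡ 1 (mod 20) since gcd(17, 20) = 1. 35 = 4×8 + 3. So 17^{35} ≡ 17^{3} ≡ 13 (mod 20)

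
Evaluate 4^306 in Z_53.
Using Fermat: 4^{52} ≡ 1 (mod 53). 306 ≡ 46 (mod 52). So 4^{306} ≡ 4^{46} ≡ 46 (mod 53)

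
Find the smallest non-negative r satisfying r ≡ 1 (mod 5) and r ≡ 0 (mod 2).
M = 5 × 2 = 10. M₁ = 2, y₁ ≡ 3 (mod 5). M₂ = 5, y₂ ≡ 1 (mod 2). r = 1×2×3 + 0×5×1 ≡ 6 (mod 10)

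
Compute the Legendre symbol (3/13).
(3/13) = 3^{6} mod 13 = 1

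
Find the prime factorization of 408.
2^3 × 3 × 17

Divide by primes starting from smallest:
408 ÷ 2 = 204
204 ÷ 2 = 102
102 ÷ 2 = 51
51 ÷ 3 = 17
17 ÷ 17 = 1

408 = 2^3 × 3 × 17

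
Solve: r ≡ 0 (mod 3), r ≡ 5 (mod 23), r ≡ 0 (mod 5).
M = 3 × 23 × 5 = 345. M₁ = 115, y₁ ≡ 1 (mod 3). M₂ = 15, y₂ ≡ 20 (mod 23). M₃ = 69, y₃ ≡ 4 (mod 5). r = 0×115×1 + 5×15×20 + 0×69×4 ≡ 120 (mod 345)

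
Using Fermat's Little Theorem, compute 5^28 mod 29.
By Fermat's Little Theorem, 5^{28} ≡ 1 (mod 29) since 29 is prime and gcd(5, 29) = 1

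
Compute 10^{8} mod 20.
0

Using successive squaring:
Binary expansion of 8: 1000
Powers of 10 mod 20 (each is the square of the previous):
  10^1 ≡ 10 (mod 20)
  10^2 ≡ 10² = 100 ≡ 0 (mod 20)
  10^4 ≡ 0² = 0 ≡ 0 (mod 20)
  10^8 ≡ 0² = 0 ≡ 0 (mod 20)
8 is a power of 2, so 10^8 is the last square: ≡ 0 (mod 20)
Result: 10^8 ≡ 0 (mod 20)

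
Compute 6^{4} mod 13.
9

Using successive squaring:
Binary expansion of 4: 100
Powers of 6 mod 13 (each is the square of the previous):
  6^1 ≡ 6 (mod 13)
  6^2 ≡ 6² = 36 ≡ 10 (mod 13)
  6^4 ≡ 10² = 100 ≡ 9 (mod 13)
4 is a power of 2, so 6^4 is the last square: ≡ 9 (mod 13)
Result: 6^4 ≡ 9 (mod 13)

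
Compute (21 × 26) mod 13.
0

(21 × 26) = 546
546 mod 13 = 0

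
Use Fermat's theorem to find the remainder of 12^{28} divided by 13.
1

By Fermat's Little Theorem, a^(p-1) ≡ 1 (mod p) for prime p and gcd(a, p) = 1
Here p = 13, so 12^12 ≡ 1 (mod 13)
We can reduce the exponent: 28 mod 12 = 4
So 12^28 ≡ 12^4 (mod 13)
Computing: 12^4 mod 13 = 1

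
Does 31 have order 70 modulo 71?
p - 1 = 70 has prime divisors 2, 5, 7. Check 31^(70/q) mod 71 for each: 31^(70/2) = 31^35 ≡ 70, 31^(70/5) = 31^14 ≡ 54, 31^(70/7) = 31^10 ≡ 20 (mod 71). None of these is 1, so 31 has order 70 = φ(71), so it is a primitive root mod 71.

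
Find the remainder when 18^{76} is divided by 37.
By Fermat: 18^{36} ≡ 1 (mod 37). 76 = 2×36 + 4. So 18^{76} ≡ 18^{4} ≡ 7 (mod 37)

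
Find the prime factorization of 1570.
2 × 5 × 157

Divide by primes starting from smallest:
1570 ÷ 2 = 785
785 ÷ 5 = 157
157 ÷ 157 = 1

1570 = 2 × 5 × 157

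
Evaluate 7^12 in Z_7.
Using repeated squaring. 7 ≡ 0 (mod 7). 12 = 8 + 4 (binary 1100). Repeated squaring mod 7: 0^1 ≡ 0; 0^2 ≡ 0² = 0 ≡ 0; 0^4 ≡ 0² = 0 ≡ 0; 0^8 ≡ 0² = 0 ≡ 0. Multiply: 7^12 ≡ 0^8 × 0^4 ≡ 0 × 0 (mod 7): 0 × 0 = 0 ≡ 0. So 7^12 ≡ 0 (mod 7).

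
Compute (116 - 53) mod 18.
9

(116 - 53) = 63
63 mod 18 = 9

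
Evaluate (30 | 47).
(30/47) = 30^{23} mod 47 = -1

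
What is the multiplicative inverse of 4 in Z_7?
2

Using Extended Euclidean Algorithm:
gcd(4, 7) = 1
Bezout coefficients: 4 × 2 + 7 × -1 = 1
So 4 × 2 ≡ 1 (mod 7)
The inverse is 2 mod 7 = 2
Verification: 4 × 2 = 8 = 1 × 7 + 1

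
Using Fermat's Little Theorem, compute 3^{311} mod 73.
49

By Fermat's Little Theorem, a^(p-1) ≡ 1 (mod p) for prime p and gcd(a, p) = 1
Here p = 73, so 3^72 ≡ 1 (mod 73)
We can reduce the exponent: 311 mod 72 = 23
So 3^311 ≡ 3^23 (mod 73)
Computing: 3^23 mod 73 = 49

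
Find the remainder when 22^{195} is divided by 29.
By Fermat: 22^{28} ≡ 1 (mod 29). 195 = 6×28 + 27. So 22^{195} ≡ 22^{27} ≡ 4 (mod 29)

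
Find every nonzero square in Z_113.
QRs mod 113: {1, 2, 4, 7, 8, 9, 11, 13, 14, 15, 16, 18, 22, 25, 26, 28, 30, 31, 32, 36, 41, 44, 49, 50, 51, 52, 53, 56, 57, 60, 61, 62, 63, 64, 69, 72, 77, 81, 82, 83, 85, 87, 88, 91, 95, 97, 98, 99, 100, 102, 104, 105, 106, 109, 111, 112}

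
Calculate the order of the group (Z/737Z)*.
660

Prime factorization: 737 = 11 × 67
Using the formula φ(n) = n × Π(1 - 1/p) for each prime factor p:
φ(737) = 737 × (1 - 1/11) × (1 - 1/67)
φ(737) = 660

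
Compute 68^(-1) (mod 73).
29

Using Extended Euclidean Algorithm:
gcd(68, 73) = 1
Bezout coefficients: 68 × 29 + 73 × -27 = 1
So 68 × 29 ≡ 1 (mod 73)
The inverse is 29 mod 73 = 29
Verification: 68 × 29 = 1972 = 27 × 73 + 1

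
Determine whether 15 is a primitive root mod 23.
p - 1 = 22 has prime divisors 2, 11. Check 15^(22/q) mod 23 for each: 15^(22/2) = 15^11 ≡ 22, 15^(22/11) = 15^2 ≡ 18 (mod 23). None of these is 1, so 15 has order 22 = φ(23), so it is a primitive root mod 23.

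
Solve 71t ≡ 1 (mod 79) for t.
69

Using Extended Euclidean Algorithm:
gcd(71, 79) = 1
Bezout coefficients: 71 × -10 + 79 × 9 = 1
So 71 × -10 ≡ 1 (mod 79)
The inverse is -10 mod 79 = 69
Verification: 71 × 69 = 4899 = 62 × 79 + 1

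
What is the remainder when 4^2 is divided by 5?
2 = 2 (binary 10). Repeated squaring mod 5: 4^1 ≡ 4; 4^2 ≡ 4² = 16 ≡ 1. So 4^2 ≡ 1 (mod 5).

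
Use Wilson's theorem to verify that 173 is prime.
(172)! mod 173 = 172. Since this equals -1 (mod 173), Wilson confirms 173 is prime.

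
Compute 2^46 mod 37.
Using Fermat: 2^{36} ≡ 1 (mod 37). 46 ≡ 10 (mod 36). So 2^{46} ≡ 2^{10} ≡ 25 (mod 37)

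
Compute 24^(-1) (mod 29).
24^(-1) ≡ 23 (mod 29). Verification: 24 × 23 = 552 ≡ 1 (mod 29)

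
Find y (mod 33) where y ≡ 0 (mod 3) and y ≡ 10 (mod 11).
M = 3 × 11 = 33. M₁ = 11, y₁ ≡ 2 (mod 3). M₂ = 3, y₂ ≡ 4 (mod 11). y = 0×11×2 + 10×3×4 ≡ 21 (mod 33)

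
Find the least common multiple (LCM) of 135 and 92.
12420

First find GCD(135, 92) using the Euclidean algorithm:
135 = 1 × 92 + 43
92 = 2 × 43 + 6
43 = 7 × 6 + 1
6 = 6 × 1 + 0
GCD(135, 92) = 1

LCM formula: LCM(a, b) = (a × b) / GCD(a, b)
LCM(135, 92) = (135 × 92) / 1
LCM(135, 92) = 12420 / 1
LCM(135, 92) = 12420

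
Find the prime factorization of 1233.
3^2 × 137

Divide by primes starting from smallest:
1233 ÷ 3 = 411
411 ÷ 3 = 137
137 ÷ 137 = 1

1233 = 3^2 × 137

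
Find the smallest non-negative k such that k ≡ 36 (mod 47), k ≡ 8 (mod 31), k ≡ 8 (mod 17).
16345

Using the Chinese Remainder Theorem:
M = product of moduli = 24769
For equation 1: M_1 = 527, 527 ≡ 10 (mod 47), inverse of 527 mod 47 is 33 (check: 10 × 33 = 330 ≡ 1 (mod 47))
For equation 2: M_2 = 799, 799 ≡ 24 (mod 31), inverse of 799 mod 31 is 22 (check: 24 × 22 = 528 ≡ 1 (mod 31))
For equation 3: M_3 = 1457, 1457 ≡ 12 (mod 17), inverse of 1457 mod 17 is 10 (check: 12 × 10 = 120 ≡ 1 (mod 17))
Combine: k ≡ Σ r_i×M_i×(M_i⁻¹ mod m_i) = 36×527×33 + 8×799×22 + 8×1457×10 = 626076 + 140624 + 116560 = 883260
883260 mod 24769 = 16345
k ≡ 16345 (mod 24769)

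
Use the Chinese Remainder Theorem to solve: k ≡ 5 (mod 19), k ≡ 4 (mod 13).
43

Using the Chinese Remainder Theorem:
M = product of moduli = 247
For equation 1: M_1 = 13, 13 ≡ 13 (mod 19), inverse of 13 mod 19 is 3 (check: 13 × 3 = 39 ≡ 1 (mod 19))
For equation 2: M_2 = 19, 19 ≡ 6 (mod 13), inverse of 19 mod 13 is 11 (check: 6 × 11 = 66 ≡ 1 (mod 13))
Combine: k ≡ Σ r_i×M_i×(M_i⁻¹ mod m_i) = 5×13×3 + 4×19×11 = 195 + 836 = 1031
1031 mod 247 = 43
k ≡ 43 (mod 247)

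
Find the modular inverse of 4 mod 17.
4^(-1) ≡ 13 (mod 17). Verification: 4 × 13 = 52 ≡ 1 (mod 17)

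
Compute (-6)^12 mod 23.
Using repeated squaring. (-6) ≡ 17 (mod 23). 12 = 8 + 4 (binary 1100). Repeated squaring mod 23: 17^1 ≡ 17; 17^2 ≡ 17² = 289 ≡ 13; 17^4 ≡ 13² = 169 ≡ 8; 17^8 ≡ 8² = 64 ≡ 18. Multiply: (-6)^12 ≡ 17^8 × 17^4 ≡ 18 × 8 (mod 23): 18 × 8 = 144 ≡ 6. So (-6)^12 ≡ 6 (mod 23).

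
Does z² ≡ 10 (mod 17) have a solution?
By Euler's criterion: 10^{8} ≡ 16 (mod 17). Since this equals -1 (≡ 16), 10 is not a QR.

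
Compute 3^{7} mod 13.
3

Using successive squaring:
Binary expansion of 7: 111
Powers of 3 mod 13 (each is the square of the previous):
  3^1 ≡ 3 (mod 13)
  3^2 ≡ 3² = 9 ≡ 9 (mod 13)
  3^4 ≡ 9² = 81 ≡ 3 (mod 13)
7 = 4 + 2 + 1, so 3^7 = 3^4 × 3^2 × 3^1 ≡ 3 × 9 × 3 (mod 13)
Multiplying step by step:
  3 × 9 = 27 ≡ 1 (mod 13)
  1 × 3 = 3 ≡ 3 (mod 13)
Result: 3^7 ≡ 3 (mod 13)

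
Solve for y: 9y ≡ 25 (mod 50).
25

Since gcd(9, 50) = 1 divides 25, a solution exists.
Multiply both sides by the inverse of 9 mod 50:
  9^(-1) mod 50 = 39
  x ≡ 39 × 25 ≡ 975 ≡ 25 (mod 50)
Verification: 9 × 25 = 225 = 4 × 50 + 25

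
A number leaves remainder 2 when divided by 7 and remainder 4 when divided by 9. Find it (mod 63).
M = 7 × 9 = 63. M₁ = 9, y₁ ≡ 4 (mod 7). M₂ = 7, y₂ ≡ 4 (mod 9). y = 2×9×4 + 4×7×4 ≡ 58 (mod 63)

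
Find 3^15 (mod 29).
Using repeated squaring. 15 = 8 + 4 + 2 + 1 (binary 1111). Repeated squaring mod 29: 3^1 ≡ 3; 3^2 ≡ 3² = 9 ≡ 9; 3^4 ≡ 9² = 81 ≡ 23; 3^8 ≡ 23² = 529 ≡ 7. Multiply: 3^15 = 3^8 × 3^4 × 3^2 × 3^1 ≡ 7 × 23 × 9 × 3 (mod 29): 7 × 23 = 161 ≡ 16; 16 × 9 = 144 ≡ 28; 28 × 3 = 84 ≡ 26. So 3^15 ≡ 26 (mod 29).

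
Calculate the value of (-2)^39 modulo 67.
Using repeated squaring. (-2) ≡ 65 (mod 67). 39 = 32 + 4 + 2 + 1 (binary 100111). Repeated squaring mod 67: 65^1 ≡ 65; 65^2 ≡ 65² = 4225 ≡ 4; 65^4 ≡ 4² = 16 ≡ 16; 65^8 ≡ 16² = 256 ≡ 55; 65^16 ≡ 55² = 3025 ≡ 10; 65^32 ≡ 10² = 100 ≡ 33. Multiply: (-2)^39 ≡ 65^32 × 65^4 × 65^2 × 65^1 ≡ 33 × 16 × 4 × 65 (mod 67): 33 × 16 = 528 ≡ 59; 59 × 4 = 236 ≡ 35; 35 × 65 = 2275 ≡ 64. So (-2)^39 ≡ 64 (mod 67).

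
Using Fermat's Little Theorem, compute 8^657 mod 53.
By Fermat: 8^{52} ≡ 1 (mod 53). 657 ≡ 33 (mod 52). So 8^{657} ≡ 8^{33} ≡ 5 (mod 53)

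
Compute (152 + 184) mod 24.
0

(152 + 184) = 336
336 mod 24 = 0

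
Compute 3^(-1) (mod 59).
20

Using Extended Euclidean Algorithm:
gcd(3, 59) = 1
Bezout coefficients: 3 × 20 + 59 × -1 = 1
So 3 × 20 ≡ 1 (mod 59)
The inverse is 20 mod 59 = 20
Verification: 3 × 20 = 60 = 1 × 59 + 1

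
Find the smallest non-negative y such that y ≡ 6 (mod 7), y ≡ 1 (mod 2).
13

Using the Chinese Remainder Theorem:
M = product of moduli = 14
For equation 1: M_1 = 2, 2 ≡ 2 (mod 7), inverse of 2 mod 7 is 4 (check: 2 × 4 = 8 ≡ 1 (mod 7))
For equation 2: M_2 = 7, 7 ≡ 1 (mod 2), inverse of 7 mod 2 is 1 (check: 1 × 1 = 1 ≡ 1 (mod 2))
Combine: y ≡ Σ r_i×M_i×(M_i⁻¹ mod m_i) = 6×2×4 + 1×7×1 = 48 + 7 = 55
55 mod 14 = 13
y ≡ 13 (mod 14)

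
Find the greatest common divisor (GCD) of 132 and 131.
1

Using the Euclidean algorithm:
132 = 1 × 131 + 1
131 = 131 × 1 + 0

GCD(132, 131) = 1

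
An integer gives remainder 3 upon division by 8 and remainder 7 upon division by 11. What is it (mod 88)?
M = 8 × 11 = 88. M₁ = 11, y₁ ≡ 3 (mod 8). M₂ = 8, y₂ ≡ 7 (mod 11). m = 3×11×3 + 7×8×7 ≡ 51 (mod 88). The smallest positive such number is 51.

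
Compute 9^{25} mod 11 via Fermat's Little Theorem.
1

By Fermat's Little Theorem, a^(p-1) ≡ 1 (mod p) for prime p and gcd(a, p) = 1
Here p = 11, so 9^10 ≡ 1 (mod 11)
We can reduce the exponent: 25 mod 10 = 5
So 9^25 ≡ 9^5 (mod 11)
Computing: 9^5 mod 11 = 1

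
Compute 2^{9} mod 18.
8

Using successive squaring:
Binary expansion of 9: 1001
Powers of 2 mod 18 (each is the square of the previous):
  2^1 ≡ 2 (mod 18)
  2^2 ≡ 2² = 4 ≡ 4 (mod 18)
  2^4 ≡ 4² = 16 ≡ 16 (mod 18)
  2^8 ≡ 16² = 256 ≡ 4 (mod 18)
9 = 8 + 1, so 2^9 = 2^8 × 2^1 ≡ 4 × 2 (mod 18)
Multiplying step by step:
  4 × 2 = 8 ≡ 8 (mod 18)
Result: 2^9 ≡ 8 (mod 18)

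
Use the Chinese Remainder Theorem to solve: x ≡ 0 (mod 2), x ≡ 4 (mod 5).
M = 2 × 5 = 10. M₁ = 5, y₁ ≡ 1 (mod 2). M₂ = 2, y₂ ≡ 3 (mod 5). x = 0×5×1 + 4×2×3 ≡ 4 (mod 10)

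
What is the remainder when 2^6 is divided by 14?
6 = 4 + 2 (binary 110). Repeated squaring mod 14: 2^1 ≡ 2; 2^2 ≡ 2² = 4 ≡ 4; 2^4 ≡ 4² = 16 ≡ 2. Multiply: 2^6 = 2^4 × 2^2 ≡ 2 × 4 (mod 14): 2 × 4 = 8 ≡ 8. So 2^6 ≡ 8 (mod 14).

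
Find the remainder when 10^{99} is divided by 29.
By Fermat: 10^{28} ≡ 1 (mod 29). 99 = 3×28 + 15. So 10^{99} ≡ 10^{15} ≡ 19 (mod 29)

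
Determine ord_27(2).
Powers of 2 mod 27: 2^1≡2, 2^2≡4, 2^3≡8, 2^4≡16, 2^5≡5, 2^6≡10, 2^7≡20, 2^8≡13, 2^9≡26, 2^10≡25, 2^11≡23, 2^12≡19, 2^13≡11, 2^14≡22, 2^15≡17, 2^16≡7, 2^17≡14, 2^18≡1. Order = 18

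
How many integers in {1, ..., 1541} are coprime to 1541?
1452

Prime factorization: 1541 = 23 × 67
Using the formula φ(n) = n × Π(1 - 1/p) for each prime factor p:
φ(1541) = 1541 × (1 - 1/23) × (1 - 1/67)
φ(1541) = 1452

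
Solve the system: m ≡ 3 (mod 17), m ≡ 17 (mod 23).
M = 17 × 23 = 391. M₁ = 23, y₁ ≡ 3 (mod 17). M₂ = 17, y₂ ≡ 19 (mod 23). m = 3×23×3 + 17×17×19 ≡ 224 (mod 391)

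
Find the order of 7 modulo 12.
Powers of 7 mod 12: 7^1≡7, 7^2≡1. Order = 2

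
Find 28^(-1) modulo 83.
3

Using Extended Euclidean Algorithm:
gcd(28, 83) = 1
Bezout coefficients: 28 × 3 + 83 × -1 = 1
So 28 × 3 ≡ 1 (mod 83)
The inverse is 3 mod 83 = 3
Verification: 28 × 3 = 84 = 1 × 83 + 1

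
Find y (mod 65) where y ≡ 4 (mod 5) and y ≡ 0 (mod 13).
M = 5 × 13 = 65. M₁ = 13, y₁ ≡ 2 (mod 5). M₂ = 5, y₂ ≡ 8 (mod 13). y = 4×13×2 + 0×5×8 ≡ 39 (mod 65)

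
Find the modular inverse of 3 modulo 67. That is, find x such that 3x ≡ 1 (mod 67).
45

Using Extended Euclidean Algorithm:
gcd(3, 67) = 1
Bezout coefficients: 3 × -22 + 67 × 1 = 1
So 3 × -22 ≡ 1 (mod 67)
The inverse is -22 mod 67 = 45
Verification: 3 × 45 = 135 = 2 × 67 + 1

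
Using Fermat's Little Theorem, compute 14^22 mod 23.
By Fermat's Little Theorem, 14^{22} ≡ 1 (mod 23) since 23 is prime and gcd(14, 23) = 1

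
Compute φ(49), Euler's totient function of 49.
42

Prime factorization: 49 = 7^2
Using the formula φ(n) = n × Π(1 - 1/p) for each prime factor p:
φ(49) = 49 × (1 - 1/7)
φ(49) = 42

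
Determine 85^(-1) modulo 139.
85^(-1) ≡ 18 (mod 139). Verification: 85 × 18 = 1530 ≡ 1 (mod 139)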